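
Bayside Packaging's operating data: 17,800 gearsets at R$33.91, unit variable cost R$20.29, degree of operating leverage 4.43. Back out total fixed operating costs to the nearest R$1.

Total contribution margin = 17,800 × R$13.62 = R$242,436.00.
DOL = contribution / EBIT, so EBIT = R$242,436.00 / 4.43 = R$54,725.96.
Fixed costs = CM − EBIT = R$242,436.00 − R$54,725.96 = R$187,710.

R$187,710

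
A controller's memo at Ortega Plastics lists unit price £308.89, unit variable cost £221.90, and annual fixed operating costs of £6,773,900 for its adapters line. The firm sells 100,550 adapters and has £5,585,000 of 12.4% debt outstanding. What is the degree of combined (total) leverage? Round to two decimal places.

6.83

Total contribution margin = 100,550 × £86.99 = £8,746,844.50.
Subtracting fixed costs: EBIT = £8,746,844.50 − £6,773,900 = £1,972,944.50. Interest = £692,540.00.
DOL = £8,746,844.50 ÷ £1,972,944.50 = 4.4334; DFL = £1,972,944.50 ÷ £1,280,404.50 = 1.5409.
Combined leverage = 4.4334 × 1.5409 = 6.8314.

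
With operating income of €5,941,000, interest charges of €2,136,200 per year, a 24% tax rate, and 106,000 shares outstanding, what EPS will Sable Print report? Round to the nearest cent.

€27.28

Pre-tax income = €5,941,000 − €2,136,200.00 = €3,804,800.00.
Net income = €3,804,800.00 × (1 − 0.24) = €2,891,648.00.
EPS = €2,891,648.00 ÷ 106,000 = €27.28.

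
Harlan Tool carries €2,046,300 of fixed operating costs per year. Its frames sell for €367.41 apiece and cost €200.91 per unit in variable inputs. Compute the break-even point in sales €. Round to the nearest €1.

Contribution margin per unit = €367.41 − €200.91 = €166.50, a CM ratio of €166.50 ÷ €367.41 = 0.4532.
Break-even sales = FC ÷ CM ratio = €2,046,300 × €367.41 / €166.50 = €4,515,502.

€4,515,502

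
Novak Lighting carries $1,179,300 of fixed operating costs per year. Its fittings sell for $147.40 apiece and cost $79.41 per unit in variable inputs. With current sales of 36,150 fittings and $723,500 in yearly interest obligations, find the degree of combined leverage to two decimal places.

4.43

At 36,150 units, contribution = 36,150 × $67.99 = $2,457,838.50.
EBIT = $2,457,838.50 − $1,179,300 = $1,278,538.50. Interest = $723,500.00.
DOL = $2,457,838.50 ÷ $1,278,538.50 = 1.9224; DFL = $1,278,538.50 ÷ $555,038.50 = 2.3035.
Combined leverage = 1.9224 × 2.3035 = 4.4282.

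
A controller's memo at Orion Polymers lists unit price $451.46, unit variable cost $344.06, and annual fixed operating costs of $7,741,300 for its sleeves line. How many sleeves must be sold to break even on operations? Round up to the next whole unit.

72,080 sleeves

Contribution margin per unit = $451.46 − $344.06 = $107.40.
Units to break even: $7,741,300 ÷ $107.40 = 72,079.14, rounded up to 72,080.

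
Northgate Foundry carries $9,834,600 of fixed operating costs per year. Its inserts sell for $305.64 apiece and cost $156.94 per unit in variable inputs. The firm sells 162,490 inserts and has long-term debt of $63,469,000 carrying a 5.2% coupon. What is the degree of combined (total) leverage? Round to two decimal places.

Contribution at this volume is 162,490 × $148.70 = $24,162,263.00.
EBIT = $24,162,263.00 − $9,834,600 = $14,327,663.00. Interest = $3,300,388.00.
DOL = $24,162,263.00 ÷ $14,327,663.00 = 1.6864; DFL = $14,327,663.00 ÷ $11,027,275.00 = 1.2993.
Combined leverage = 1.6864 × 1.2993 = 2.1911.

2.19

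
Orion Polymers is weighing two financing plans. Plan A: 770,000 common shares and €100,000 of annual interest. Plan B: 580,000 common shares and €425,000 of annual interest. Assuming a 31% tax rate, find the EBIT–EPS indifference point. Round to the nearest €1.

€1,417,105

Set EPS_A = EPS_B: (EBIT − €100,000)(1 − 0.31) ÷ 770,000 = (EBIT − €425,000)(1 − 0.31) ÷ 580,000.
The (1 − t) factor cancels: (EBIT − 100,000) × 580,000 = (EBIT − 425,000) × 770,000.
EBIT × (770,000 − 580,000) = 425,000 × 770,000 − 100,000 × 580,000 = 269,250,000,000, so EBIT = 269,250,000,000 ÷ 190,000 = 1,417,105.26.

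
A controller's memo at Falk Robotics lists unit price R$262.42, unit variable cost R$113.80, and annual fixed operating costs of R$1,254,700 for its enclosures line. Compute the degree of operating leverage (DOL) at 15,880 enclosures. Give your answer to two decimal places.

2.14

Contribution at this volume is 15,880 × R$148.62 = R$2,360,085.60.
EBIT = R$2,360,085.60 − R$1,254,700 = R$1,105,385.60.
So DOL = total CM / EBIT = R$2,360,085.60 / R$1,105,385.60 = 2.1351.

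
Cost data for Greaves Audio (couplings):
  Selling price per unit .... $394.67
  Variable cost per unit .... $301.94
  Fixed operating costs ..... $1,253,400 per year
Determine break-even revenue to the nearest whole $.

$5,334,621

CM per unit = $394.67 − $301.94 = $92.73; CM ratio = $92.73 / $394.67 = 0.2350.
Break-even revenue = fixed costs × price ÷ CM = $1,253,400 × $394.67 ÷ $92.73 = $5,334,621.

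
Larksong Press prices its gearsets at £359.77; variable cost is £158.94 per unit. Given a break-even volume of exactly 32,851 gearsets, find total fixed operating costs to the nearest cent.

£6,597,466.33

Contribution margin per unit = £359.77 − £158.94 = £200.83.
Since BE = FC / CM, FC = 32,851 × £200.83 = £6,597,466.33.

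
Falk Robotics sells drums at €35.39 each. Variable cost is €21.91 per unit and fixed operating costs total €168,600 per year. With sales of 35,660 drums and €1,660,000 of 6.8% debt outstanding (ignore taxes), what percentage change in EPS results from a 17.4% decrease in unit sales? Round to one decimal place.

-42.0%

At 35,660 units, contribution = 35,660 × €13.48 = €480,696.80.
Subtracting fixed costs: EBIT = €480,696.80 − €168,600 = €312,096.80.
After interest of €112,880.00, pre-tax earnings = €199,216.80.
DCL = total CM / (EBIT − I) = €480,696.80 / €199,216.80 = 2.4129.
EPS therefore changes by 2.4129 × (-17.4%) = -42.0%.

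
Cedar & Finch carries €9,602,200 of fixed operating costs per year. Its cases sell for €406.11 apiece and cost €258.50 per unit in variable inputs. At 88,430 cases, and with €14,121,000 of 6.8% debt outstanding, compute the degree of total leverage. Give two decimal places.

At 88,430 units, contribution = 88,430 × €147.61 = €13,053,152.30.
Operating income = contribution − fixed costs = €13,053,152.30 − €9,602,200 = €3,450,952.30. Interest = €960,228.00, so EBIT − I = €2,490,724.30.
Degree of total leverage = total CM / (EBIT − interest) = €13,053,152.30 / €2,490,724.30 = 5.2407.

5.24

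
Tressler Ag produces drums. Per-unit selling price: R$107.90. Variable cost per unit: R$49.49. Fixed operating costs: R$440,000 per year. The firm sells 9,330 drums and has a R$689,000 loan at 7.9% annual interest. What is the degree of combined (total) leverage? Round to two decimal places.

10.78

Contribution at this volume is 9,330 × R$58.41 = R$544,965.30.
Operating income = contribution − fixed costs = R$544,965.30 − R$440,000 = R$104,965.30. Interest = R$54,431.00, so EBIT − I = R$50,534.30.
Degree of total leverage = total CM / (EBIT − interest) = R$544,965.30 / R$50,534.30 = 10.7841.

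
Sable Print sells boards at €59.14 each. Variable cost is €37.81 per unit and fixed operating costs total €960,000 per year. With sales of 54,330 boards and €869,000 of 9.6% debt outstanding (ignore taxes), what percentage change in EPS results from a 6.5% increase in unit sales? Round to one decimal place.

Total contribution margin = 54,330 × €21.33 = €1,158,858.90.
EBIT = €1,158,858.90 − €960,000 = €198,858.90.
After interest of €83,424.00, pre-tax earnings = €115,434.90.
Degree of combined leverage = contribution ÷ (EBIT − I) = €1,158,858.90 ÷ €115,434.90 = 10.0391.
EPS therefore changes by 10.0391 × (+6.5%) = +65.3%.

+65.3%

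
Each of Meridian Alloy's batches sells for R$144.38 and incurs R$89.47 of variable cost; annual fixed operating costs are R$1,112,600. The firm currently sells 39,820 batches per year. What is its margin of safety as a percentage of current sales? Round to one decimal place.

Unit CM = price − variable cost = R$144.38 − R$89.47 = R$54.91. Break-even units = R$1,112,600 ÷ R$54.91 = 20,262.25; break-even revenue = 20,262.25 × R$144.38 = R$2,925,463.27.
Current sales = 39,820 × R$144.38 = R$5,749,211.60.
Margin of safety = (R$5,749,211.60 − R$2,925,463.27) ÷ R$5,749,211.60 = 49.1%.

49.1%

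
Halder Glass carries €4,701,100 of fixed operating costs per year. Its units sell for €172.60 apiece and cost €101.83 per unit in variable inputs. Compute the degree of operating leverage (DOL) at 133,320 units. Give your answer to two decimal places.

Total contribution margin = 133,320 × €70.77 = €9,435,056.40.
EBIT = €9,435,056.40 − €4,701,100 = €4,733,956.40.
DOL = contribution ÷ EBIT = €9,435,056.40 ÷ €4,733,956.40 = 1.9931.

1.99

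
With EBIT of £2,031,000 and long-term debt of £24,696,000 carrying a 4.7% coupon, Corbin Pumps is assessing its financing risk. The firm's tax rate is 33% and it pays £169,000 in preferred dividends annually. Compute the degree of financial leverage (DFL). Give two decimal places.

Annual interest charges come to £1,160,712.00.
Preferred dividends grossed up pre-tax: £169,000 / (1 − 0.33) = £252,238.81.
DFL = EBIT ÷ [EBIT − I − D_p/(1−t)] = £2,031,000 ÷ [£2,031,000 − £1,160,712.00 − £252,238.81] = £2,031,000 ÷ £618,049.19 = 3.2861.

3.29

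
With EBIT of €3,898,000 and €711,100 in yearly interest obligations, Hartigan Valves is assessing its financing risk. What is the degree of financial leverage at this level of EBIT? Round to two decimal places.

1.22

Interest = €711,100.00.
Degree of financial leverage = EBIT / (EBIT − interest) = €3,898,000 / €3,186,900.00 = 1.2231.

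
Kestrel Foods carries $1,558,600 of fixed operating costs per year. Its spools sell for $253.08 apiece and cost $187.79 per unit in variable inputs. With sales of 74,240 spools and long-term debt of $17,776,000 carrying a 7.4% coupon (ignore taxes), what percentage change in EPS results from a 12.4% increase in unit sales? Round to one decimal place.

At 74,240 units, contribution = 74,240 × $65.29 = $4,847,129.60.
Subtracting fixed costs: EBIT = $4,847,129.60 − $1,558,600 = $3,288,529.60.
Interest = $1,315,424.00, so EBIT − I = $1,973,105.60.
Degree of combined leverage = contribution ÷ (EBIT − I) = $4,847,129.60 ÷ $1,973,105.60 = 2.4566.
%ΔEPS = DCL × %ΔSales = 2.4566 × +12.4% = +30.5%.

+30.5%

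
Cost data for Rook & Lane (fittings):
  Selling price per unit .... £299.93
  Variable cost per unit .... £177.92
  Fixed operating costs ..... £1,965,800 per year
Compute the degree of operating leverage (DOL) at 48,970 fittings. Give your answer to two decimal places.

Contribution at this volume is 48,970 × £122.01 = £5,974,829.70.
Subtracting fixed costs: EBIT = £5,974,829.70 − £1,965,800 = £4,009,029.70.
So DOL = total CM / EBIT = £5,974,829.70 / £4,009,029.70 = 1.4903.

1.49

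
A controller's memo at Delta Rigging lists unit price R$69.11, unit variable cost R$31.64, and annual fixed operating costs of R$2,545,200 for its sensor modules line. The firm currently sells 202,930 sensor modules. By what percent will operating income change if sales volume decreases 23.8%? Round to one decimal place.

-35.8%

Total contribution margin = 202,930 × R$37.47 = R$7,603,787.10.
EBIT = R$7,603,787.10 − R$2,545,200 = R$5,058,587.10.
So DOL = total CM / EBIT = R$7,603,787.10 / R$5,058,587.10 = 1.5031.
So EBIT moves 1.5031 × (-23.8%) = -35.8%.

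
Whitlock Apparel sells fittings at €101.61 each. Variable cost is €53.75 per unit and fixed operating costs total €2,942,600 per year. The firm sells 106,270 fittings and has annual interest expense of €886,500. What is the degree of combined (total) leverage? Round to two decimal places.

4.05

At 106,270 units, contribution = 106,270 × €47.86 = €5,086,082.20.
Subtracting fixed costs: EBIT = €5,086,082.20 − €2,942,600 = €2,143,482.20. Interest = €886,500.00.
DOL = €5,086,082.20 ÷ €2,143,482.20 = 2.3728; DFL = €2,143,482.20 ÷ €1,256,982.20 = 1.7053.
DCL = DOL × DFL = 2.3728 × 1.7053 = 4.0463.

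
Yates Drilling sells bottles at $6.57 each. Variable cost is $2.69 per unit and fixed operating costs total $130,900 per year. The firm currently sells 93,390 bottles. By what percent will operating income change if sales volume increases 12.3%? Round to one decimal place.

+19.3%

Contribution at this volume is 93,390 × $3.88 = $362,353.20.
Operating income = contribution − fixed costs = $362,353.20 − $130,900 = $231,453.20.
DOL = contribution ÷ EBIT = $362,353.20 ÷ $231,453.20 = 1.5656.
So EBIT moves 1.5656 × (+12.3%) = +19.3%.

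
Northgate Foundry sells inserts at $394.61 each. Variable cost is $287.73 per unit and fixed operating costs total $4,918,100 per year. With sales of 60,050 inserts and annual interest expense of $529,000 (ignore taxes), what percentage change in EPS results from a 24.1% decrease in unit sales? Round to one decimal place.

-159.3%

Contribution at this volume is 60,050 × $106.88 = $6,418,144.00.
Operating income = contribution − fixed costs = $6,418,144.00 − $4,918,100 = $1,500,044.00.
After interest of $529,000.00, pre-tax earnings = $971,044.00.
Degree of combined leverage = contribution ÷ (EBIT − I) = $6,418,144.00 ÷ $971,044.00 = 6.6095.
%ΔEPS = DCL × %ΔSales = 6.6095 × -24.1% = -159.3%.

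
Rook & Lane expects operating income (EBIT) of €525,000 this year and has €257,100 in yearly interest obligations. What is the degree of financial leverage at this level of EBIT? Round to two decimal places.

Interest = €257,100.00.
DFL = EBIT ÷ (EBIT − I) = €525,000 ÷ (€525,000 − €257,100.00) = €525,000 ÷ €267,900.00 = 1.9597.

1.96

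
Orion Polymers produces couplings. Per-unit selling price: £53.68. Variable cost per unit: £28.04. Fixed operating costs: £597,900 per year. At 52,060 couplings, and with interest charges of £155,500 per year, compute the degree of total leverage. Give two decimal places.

2.30

At 52,060 units, contribution = 52,060 × £25.64 = £1,334,818.40.
EBIT = £1,334,818.40 − £597,900 = £736,918.40. Interest = £155,500.00, so EBIT − I = £581,418.40.
DCL = contribution ÷ (EBIT − I) = £1,334,818.40 ÷ £581,418.40 = 2.2958.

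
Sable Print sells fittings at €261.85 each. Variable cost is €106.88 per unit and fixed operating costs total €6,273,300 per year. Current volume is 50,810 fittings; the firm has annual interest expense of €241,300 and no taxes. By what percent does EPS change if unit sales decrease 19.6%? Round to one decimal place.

Contribution at this volume is 50,810 × €154.97 = €7,874,025.70.
EBIT = €7,874,025.70 − €6,273,300 = €1,600,725.70.
Interest = €241,300.00, so EBIT − I = €1,359,425.70.
Degree of combined leverage = contribution ÷ (EBIT − I) = €7,874,025.70 ÷ €1,359,425.70 = 5.7922.
EPS therefore changes by 5.7922 × (-19.6%) = -113.5%.

-113.5%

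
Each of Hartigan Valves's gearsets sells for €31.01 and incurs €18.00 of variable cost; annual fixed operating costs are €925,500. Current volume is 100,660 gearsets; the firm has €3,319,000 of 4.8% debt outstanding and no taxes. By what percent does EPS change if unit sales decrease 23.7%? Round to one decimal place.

-138.1%

Contribution at this volume is 100,660 × €13.01 = €1,309,586.60.
Operating income = contribution − fixed costs = €1,309,586.60 − €925,500 = €384,086.60.
Interest = €159,312.00, so EBIT − I = €224,774.60.
DCL = total CM / (EBIT − I) = €1,309,586.60 / €224,774.60 = 5.8262.
EPS therefore changes by 5.8262 × (-23.7%) = -138.1%.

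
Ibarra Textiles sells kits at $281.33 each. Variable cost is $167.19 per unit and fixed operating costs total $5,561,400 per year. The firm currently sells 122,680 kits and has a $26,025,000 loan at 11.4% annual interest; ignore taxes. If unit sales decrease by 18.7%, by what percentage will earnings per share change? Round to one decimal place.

At 122,680 units, contribution = 122,680 × $114.14 = $14,002,695.20.
Operating income = contribution − fixed costs = $14,002,695.20 − $5,561,400 = $8,441,295.20.
After interest of $2,966,850.00, pre-tax earnings = $5,474,445.20.
Degree of combined leverage = contribution ÷ (EBIT − I) = $14,002,695.20 ÷ $5,474,445.20 = 2.5578.
EPS therefore changes by 2.5578 × (-18.7%) = -47.8%.

-47.8%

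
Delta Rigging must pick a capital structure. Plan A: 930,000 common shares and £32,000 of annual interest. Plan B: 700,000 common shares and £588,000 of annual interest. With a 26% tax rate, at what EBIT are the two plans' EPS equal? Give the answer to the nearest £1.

£2,280,174

At indifference, (EBIT − 32,000)(1 − t)/930,000 = (EBIT − 588,000)(1 − t)/700,000.
The (1 − t) factor cancels: (EBIT − 32,000) × 700,000 = (EBIT − 588,000) × 930,000.
Solving, EBIT = (588,000·930,000 − 32,000·700,000) / (930,000 − 700,000) = 524,440,000,000 / 230,000 = 2,280,173.91.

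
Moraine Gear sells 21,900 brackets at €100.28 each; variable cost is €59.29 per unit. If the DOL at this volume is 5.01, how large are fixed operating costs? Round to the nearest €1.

Total contribution margin = 21,900 × €40.99 = €897,681.00.
Since DOL = CM ÷ EBIT, EBIT = €897,681.00 ÷ 5.01 = €179,177.84.
And FC = contribution − EBIT = €897,681.00 − €179,177.84 = €718,503.

€718,503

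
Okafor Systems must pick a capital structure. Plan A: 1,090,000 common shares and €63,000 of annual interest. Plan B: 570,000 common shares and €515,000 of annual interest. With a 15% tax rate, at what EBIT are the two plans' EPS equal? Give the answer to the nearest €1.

Set EPS_A = EPS_B: (EBIT − €63,000)(1 − 0.15) ÷ 1,090,000 = (EBIT − €515,000)(1 − 0.15) ÷ 570,000.
Cancelling (1 − t) and cross-multiplying: 570,000·(EBIT − 63,000) = 1,090,000·(EBIT − 515,000).
EBIT × (1,090,000 − 570,000) = 515,000 × 1,090,000 − 63,000 × 570,000 = 525,440,000,000, so EBIT = 525,440,000,000 ÷ 520,000 = 1,010,461.54.

€1,010,462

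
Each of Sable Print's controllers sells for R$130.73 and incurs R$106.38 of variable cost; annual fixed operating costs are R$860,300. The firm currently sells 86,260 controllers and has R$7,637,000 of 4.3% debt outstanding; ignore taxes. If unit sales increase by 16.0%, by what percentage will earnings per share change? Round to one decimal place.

Total contribution margin = 86,260 × R$24.35 = R$2,100,431.00.
EBIT = R$2,100,431.00 − R$860,300 = R$1,240,131.00.
Interest = R$328,391.00, so EBIT − I = R$911,740.00.
DCL = total CM / (EBIT − I) = R$2,100,431.00 / R$911,740.00 = 2.3038.
EPS therefore changes by 2.3038 × (+16.0%) = +36.9%.

+36.9%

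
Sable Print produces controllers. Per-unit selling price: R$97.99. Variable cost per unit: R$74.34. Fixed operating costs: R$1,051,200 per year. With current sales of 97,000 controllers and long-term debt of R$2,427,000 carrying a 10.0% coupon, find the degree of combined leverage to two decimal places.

Total contribution margin = 97,000 × R$23.65 = R$2,294,050.00.
EBIT = R$2,294,050.00 − R$1,051,200 = R$1,242,850.00. Interest = R$242,700.00, so EBIT − I = R$1,000,150.00.
DCL = contribution ÷ (EBIT − I) = R$2,294,050.00 ÷ R$1,000,150.00 = 2.2937.

2.29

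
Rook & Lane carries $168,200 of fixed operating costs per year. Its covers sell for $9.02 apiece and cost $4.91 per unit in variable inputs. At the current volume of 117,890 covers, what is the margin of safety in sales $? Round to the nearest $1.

Each unit contributes $9.02 − $4.91 = $4.11. Break-even units = $168,200 ÷ $4.11 = 40,924.57; break-even revenue = 40,924.57 × $9.02 = $369,139.66.
Actual sales revenue = 117,890 × $9.02 = $1,063,367.80.
Margin of safety = $1,063,367.80 − $369,139.66 = $694,228.

$694,228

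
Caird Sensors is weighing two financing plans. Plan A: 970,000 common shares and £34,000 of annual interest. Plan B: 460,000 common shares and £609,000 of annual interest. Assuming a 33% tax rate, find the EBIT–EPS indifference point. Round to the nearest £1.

£1,127,627

Set EPS_A = EPS_B: (EBIT − £34,000)(1 − 0.33) ÷ 970,000 = (EBIT − £609,000)(1 − 0.33) ÷ 460,000.
The (1 − t) factor cancels: (EBIT − 34,000) × 460,000 = (EBIT − 609,000) × 970,000.
Solving, EBIT = (609,000·970,000 − 34,000·460,000) / (970,000 − 460,000) = 575,090,000,000 / 510,000 = 1,127,627.45.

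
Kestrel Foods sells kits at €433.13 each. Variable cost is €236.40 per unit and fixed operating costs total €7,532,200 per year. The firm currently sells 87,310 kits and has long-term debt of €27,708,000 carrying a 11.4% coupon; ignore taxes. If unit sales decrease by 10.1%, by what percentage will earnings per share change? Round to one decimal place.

-26.7%

Contribution at this volume is 87,310 × €196.73 = €17,176,496.30.
EBIT = €17,176,496.30 − €7,532,200 = €9,644,296.30.
Interest = €3,158,712.00, so EBIT − I = €6,485,584.30.
DCL = total CM / (EBIT − I) = €17,176,496.30 / €6,485,584.30 = 2.6484.
EPS therefore changes by 2.6484 × (-10.1%) = -26.7%.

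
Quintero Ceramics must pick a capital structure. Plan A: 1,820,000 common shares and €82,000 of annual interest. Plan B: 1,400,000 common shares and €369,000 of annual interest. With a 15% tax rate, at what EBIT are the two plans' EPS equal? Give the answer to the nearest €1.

Set EPS_A = EPS_B: (EBIT − €82,000)(1 − 0.15) ÷ 1,820,000 = (EBIT − €369,000)(1 − 0.15) ÷ 1,400,000.
Cancelling (1 − t) and cross-multiplying: 1,400,000·(EBIT − 82,000) = 1,820,000·(EBIT − 369,000).
Solving, EBIT = (369,000·1,820,000 − 82,000·1,400,000) / (1,820,000 − 1,400,000) = 556,780,000,000 / 420,000 = 1,325,666.67.

€1,325,667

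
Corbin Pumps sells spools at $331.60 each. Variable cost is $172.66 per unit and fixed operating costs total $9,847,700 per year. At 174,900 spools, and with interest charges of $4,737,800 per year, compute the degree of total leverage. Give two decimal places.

Total contribution margin = 174,900 × $158.94 = $27,798,606.00.
EBIT = $27,798,606.00 − $9,847,700 = $17,950,906.00. Interest = $4,737,800.00.
DOL = $27,798,606.00 ÷ $17,950,906.00 = 1.5486; DFL = $17,950,906.00 ÷ $13,213,106.00 = 1.3586.
DCL = DOL × DFL = 1.5486 × 1.3586 = 2.1039.

2.10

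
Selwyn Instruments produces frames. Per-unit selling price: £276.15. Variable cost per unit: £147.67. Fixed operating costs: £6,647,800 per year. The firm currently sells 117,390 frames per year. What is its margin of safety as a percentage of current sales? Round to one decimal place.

55.9%

Unit CM = price − variable cost = £276.15 − £147.67 = £128.48. Break-even units = £6,647,800 ÷ £128.48 = 51,741.91; break-even revenue = 51,741.91 × £276.15 = £14,288,527.16.
Actual sales revenue = 117,390 × £276.15 = £32,417,248.50.
Margin of safety = (£32,417,248.50 − £14,288,527.16) ÷ £32,417,248.50 = 55.9%.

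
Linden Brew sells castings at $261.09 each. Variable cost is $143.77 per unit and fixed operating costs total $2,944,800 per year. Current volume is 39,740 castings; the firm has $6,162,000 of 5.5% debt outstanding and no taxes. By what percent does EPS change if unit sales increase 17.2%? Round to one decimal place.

+58.2%

Contribution at this volume is 39,740 × $117.32 = $4,662,296.80.
Operating income = contribution − fixed costs = $4,662,296.80 − $2,944,800 = $1,717,496.80.
After interest of $338,910.00, pre-tax earnings = $1,378,586.80.
Degree of combined leverage = contribution ÷ (EBIT − I) = $4,662,296.80 ÷ $1,378,586.80 = 3.3819.
EPS therefore changes by 3.3819 × (+17.2%) = +58.2%.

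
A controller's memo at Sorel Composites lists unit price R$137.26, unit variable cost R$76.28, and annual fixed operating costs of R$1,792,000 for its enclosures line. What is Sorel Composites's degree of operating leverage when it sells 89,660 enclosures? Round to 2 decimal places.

1.49

Contribution at this volume is 89,660 × R$60.98 = R$5,467,466.80.
EBIT = R$5,467,466.80 − R$1,792,000 = R$3,675,466.80.
Degree of operating leverage = R$5,467,466.80 / R$3,675,466.80 = 1.4876.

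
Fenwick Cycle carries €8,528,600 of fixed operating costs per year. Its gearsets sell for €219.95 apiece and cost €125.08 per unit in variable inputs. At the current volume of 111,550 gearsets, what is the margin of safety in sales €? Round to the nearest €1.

€4,762,411

Unit CM = price − variable cost = €219.95 − €125.08 = €94.87. Break-even units = €8,528,600 ÷ €94.87 = 89,897.75; break-even revenue = 89,897.75 × €219.95 = €19,773,011.17.
Actual sales revenue = 111,550 × €219.95 = €24,535,422.50.
Margin of safety = €24,535,422.50 − €19,773,011.17 = €4,762,411.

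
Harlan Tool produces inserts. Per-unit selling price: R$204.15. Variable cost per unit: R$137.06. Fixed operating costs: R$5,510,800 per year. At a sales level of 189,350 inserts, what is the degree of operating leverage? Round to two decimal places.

1.77

At 189,350 units, contribution = 189,350 × R$67.09 = R$12,703,491.50.
Operating income = contribution − fixed costs = R$12,703,491.50 − R$5,510,800 = R$7,192,691.50.
Degree of operating leverage = R$12,703,491.50 / R$7,192,691.50 = 1.7662.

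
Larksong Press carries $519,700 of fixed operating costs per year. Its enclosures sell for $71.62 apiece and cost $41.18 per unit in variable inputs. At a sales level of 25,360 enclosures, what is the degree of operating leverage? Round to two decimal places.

3.06

At 25,360 units, contribution = 25,360 × $30.44 = $771,958.40.
EBIT = $771,958.40 − $519,700 = $252,258.40.
So DOL = total CM / EBIT = $771,958.40 / $252,258.40 = 3.0602.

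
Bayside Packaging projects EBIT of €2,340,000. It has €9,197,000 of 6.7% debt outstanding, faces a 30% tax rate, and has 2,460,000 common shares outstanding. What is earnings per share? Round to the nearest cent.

Pre-tax income = €2,340,000 − €616,199.00 = €1,723,801.00.
After tax at 30%: net income = €1,723,801.00 × 0.70 = €1,206,660.70.
Per share: €1,206,660.70 / 2,460,000 shares = €0.49.

€0.49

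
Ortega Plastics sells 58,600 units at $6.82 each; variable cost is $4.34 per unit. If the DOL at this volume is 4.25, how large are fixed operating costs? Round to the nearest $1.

At 58,600 units, contribution = 58,600 × $2.48 = $145,328.00.
Since DOL = CM ÷ EBIT, EBIT = $145,328.00 ÷ 4.25 = $34,194.82.
Fixed costs = CM − EBIT = $145,328.00 − $34,194.82 = $111,133.

$111,133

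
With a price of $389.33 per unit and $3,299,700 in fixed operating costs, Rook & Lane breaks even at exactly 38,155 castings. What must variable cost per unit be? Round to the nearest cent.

At break-even, FC = Q × (P − VC), so P − VC = $3,299,700 ÷ 38,155 = $86.4815.
Variable cost per unit = $389.33 − $86.4815 = $302.85.

$302.85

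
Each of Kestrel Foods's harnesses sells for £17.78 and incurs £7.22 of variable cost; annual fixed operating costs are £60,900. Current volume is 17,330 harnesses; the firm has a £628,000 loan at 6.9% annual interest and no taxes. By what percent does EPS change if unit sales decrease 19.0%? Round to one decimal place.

-44.1%

Contribution at this volume is 17,330 × £10.56 = £183,004.80.
Operating income = contribution − fixed costs = £183,004.80 − £60,900 = £122,104.80.
Interest = £43,332.00, so EBIT − I = £78,772.80.
DCL = total CM / (EBIT − I) = £183,004.80 / £78,772.80 = 2.3232.
%ΔEPS = DCL × %ΔSales = 2.3232 × -19.0% = -44.1%.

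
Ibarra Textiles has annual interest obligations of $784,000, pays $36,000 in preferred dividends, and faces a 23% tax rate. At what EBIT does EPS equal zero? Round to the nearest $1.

$830,753

Preferred dividends are paid after tax, so their pre-tax equivalent is $36,000 ÷ (1 − 0.23) = $46,753.25.
EPS = 0 when EBIT covers interest plus the pre-tax preferred burden: $784,000 + $46,753.25 = $830,753.25.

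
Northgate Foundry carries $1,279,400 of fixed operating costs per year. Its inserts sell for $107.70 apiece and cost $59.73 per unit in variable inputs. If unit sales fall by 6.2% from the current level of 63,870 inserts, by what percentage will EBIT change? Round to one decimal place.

-10.6%

Contribution at this volume is 63,870 × $47.97 = $3,063,843.90.
Subtracting fixed costs: EBIT = $3,063,843.90 − $1,279,400 = $1,784,443.90.
DOL = contribution ÷ EBIT = $3,063,843.90 ÷ $1,784,443.90 = 1.7170.
So EBIT moves 1.7170 × (-6.2%) = -10.6%.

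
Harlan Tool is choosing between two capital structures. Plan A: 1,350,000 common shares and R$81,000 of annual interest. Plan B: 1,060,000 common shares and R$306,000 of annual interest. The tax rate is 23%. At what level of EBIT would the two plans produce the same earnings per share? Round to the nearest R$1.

R$1,128,414

Set EPS_A = EPS_B: (EBIT − R$81,000)(1 − 0.23) ÷ 1,350,000 = (EBIT − R$306,000)(1 − 0.23) ÷ 1,060,000.
The (1 − t) factor cancels: (EBIT − 81,000) × 1,060,000 = (EBIT − 306,000) × 1,350,000.
Solving, EBIT = (306,000·1,350,000 − 81,000·1,060,000) / (1,350,000 − 1,060,000) = 327,240,000,000 / 290,000 = 1,128,413.79.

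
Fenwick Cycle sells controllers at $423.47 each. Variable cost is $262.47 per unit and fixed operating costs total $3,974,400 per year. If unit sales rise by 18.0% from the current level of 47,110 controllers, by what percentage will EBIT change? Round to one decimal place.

At 47,110 units, contribution = 47,110 × $161.00 = $7,584,710.00.
Subtracting fixed costs: EBIT = $7,584,710.00 − $3,974,400 = $3,610,310.00.
DOL = contribution ÷ EBIT = $7,584,710.00 ÷ $3,610,310.00 = 2.1008.
So EBIT moves 2.1008 × (+18.0%) = +37.8%.

+37.8%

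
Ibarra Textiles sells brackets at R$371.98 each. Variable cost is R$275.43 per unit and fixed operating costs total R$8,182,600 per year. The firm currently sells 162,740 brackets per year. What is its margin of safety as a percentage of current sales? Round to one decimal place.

Unit CM = price − variable cost = R$371.98 − R$275.43 = R$96.55. Break-even units = R$8,182,600 ÷ R$96.55 = 84,749.87; break-even revenue = 84,749.87 × R$371.98 = R$31,525,256.84.
Actual sales revenue = 162,740 × R$371.98 = R$60,536,025.20.
Margin of safety = (R$60,536,025.20 − R$31,525,256.84) ÷ R$60,536,025.20 = 47.9%.

47.9%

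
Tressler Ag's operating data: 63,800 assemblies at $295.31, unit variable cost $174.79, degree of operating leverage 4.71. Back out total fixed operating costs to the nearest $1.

$6,056,655

Contribution at this volume is 63,800 × $120.52 = $7,689,176.00.
DOL = contribution / EBIT, so EBIT = $7,689,176.00 / 4.71 = $1,632,521.44.
And FC = contribution − EBIT = $7,689,176.00 − $1,632,521.44 = $6,056,655.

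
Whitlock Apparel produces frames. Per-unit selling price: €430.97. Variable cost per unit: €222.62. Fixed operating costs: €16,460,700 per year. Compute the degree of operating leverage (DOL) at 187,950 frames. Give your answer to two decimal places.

At 187,950 units, contribution = 187,950 × €208.35 = €39,159,382.50.
Operating income = contribution − fixed costs = €39,159,382.50 − €16,460,700 = €22,698,682.50.
So DOL = total CM / EBIT = €39,159,382.50 / €22,698,682.50 = 1.7252.

1.73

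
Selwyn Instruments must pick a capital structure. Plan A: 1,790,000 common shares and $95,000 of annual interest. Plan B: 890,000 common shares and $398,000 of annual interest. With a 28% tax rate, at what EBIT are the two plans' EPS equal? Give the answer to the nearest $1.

$697,633

Set EPS_A = EPS_B: (EBIT − $95,000)(1 − 0.28) ÷ 1,790,000 = (EBIT − $398,000)(1 − 0.28) ÷ 890,000.
Cancelling (1 − t) and cross-multiplying: 890,000·(EBIT − 95,000) = 1,790,000·(EBIT − 398,000).
EBIT × (1,790,000 − 890,000) = 398,000 × 1,790,000 − 95,000 × 890,000 = 627,870,000,000, so EBIT = 627,870,000,000 ÷ 900,000 = 697,633.33.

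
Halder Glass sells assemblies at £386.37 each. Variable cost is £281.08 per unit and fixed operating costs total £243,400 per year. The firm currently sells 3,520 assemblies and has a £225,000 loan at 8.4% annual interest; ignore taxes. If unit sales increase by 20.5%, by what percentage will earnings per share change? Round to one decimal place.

+70.1%

Contribution at this volume is 3,520 × £105.29 = £370,620.80.
EBIT = £370,620.80 − £243,400 = £127,220.80.
Interest = £18,900.00, so EBIT − I = £108,320.80.
Degree of combined leverage = contribution ÷ (EBIT − I) = £370,620.80 ÷ £108,320.80 = 3.4215.
EPS therefore changes by 3.4215 × (+20.5%) = +70.1%.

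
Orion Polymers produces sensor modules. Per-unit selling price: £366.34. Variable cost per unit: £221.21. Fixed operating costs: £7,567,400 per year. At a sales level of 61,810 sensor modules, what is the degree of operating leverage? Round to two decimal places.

Total contribution margin = 61,810 × £145.13 = £8,970,485.30.
Operating income = contribution − fixed costs = £8,970,485.30 − £7,567,400 = £1,403,085.30.
DOL = contribution ÷ EBIT = £8,970,485.30 ÷ £1,403,085.30 = 6.3934.

6.39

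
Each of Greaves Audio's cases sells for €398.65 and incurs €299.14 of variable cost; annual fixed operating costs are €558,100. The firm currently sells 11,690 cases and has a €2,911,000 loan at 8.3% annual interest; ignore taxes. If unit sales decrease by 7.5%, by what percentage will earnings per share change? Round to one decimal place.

Contribution at this volume is 11,690 × €99.51 = €1,163,271.90.
Subtracting fixed costs: EBIT = €1,163,271.90 − €558,100 = €605,171.90.
After interest of €241,613.00, pre-tax earnings = €363,558.90.
DCL = total CM / (EBIT − I) = €1,163,271.90 / €363,558.90 = 3.1997.
%ΔEPS = DCL × %ΔSales = 3.1997 × -7.5% = -24.0%.

-24.0%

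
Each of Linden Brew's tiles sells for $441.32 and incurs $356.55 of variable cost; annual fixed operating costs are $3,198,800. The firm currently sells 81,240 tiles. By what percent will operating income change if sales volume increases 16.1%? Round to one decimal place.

At 81,240 units, contribution = 81,240 × $84.77 = $6,886,714.80.
Subtracting fixed costs: EBIT = $6,886,714.80 − $3,198,800 = $3,687,914.80.
Degree of operating leverage = $6,886,714.80 / $3,687,914.80 = 1.8674.
So EBIT moves 1.8674 × (+16.1%) = +30.1%.

+30.1%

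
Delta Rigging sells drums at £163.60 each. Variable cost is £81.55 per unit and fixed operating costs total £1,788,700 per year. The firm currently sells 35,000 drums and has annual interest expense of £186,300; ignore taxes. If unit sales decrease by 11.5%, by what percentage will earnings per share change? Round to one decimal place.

-36.8%

At 35,000 units, contribution = 35,000 × £82.05 = £2,871,750.00.
EBIT = £2,871,750.00 − £1,788,700 = £1,083,050.00.
Interest = £186,300.00, so EBIT − I = £896,750.00.
DCL = total CM / (EBIT − I) = £2,871,750.00 / £896,750.00 = 3.2024.
%ΔEPS = DCL × %ΔSales = 3.2024 × -11.5% = -36.8%.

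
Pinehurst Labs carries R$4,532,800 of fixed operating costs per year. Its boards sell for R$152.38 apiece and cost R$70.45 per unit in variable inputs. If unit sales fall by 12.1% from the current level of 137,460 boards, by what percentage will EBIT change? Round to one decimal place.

Total contribution margin = 137,460 × R$81.93 = R$11,262,097.80.
Operating income = contribution − fixed costs = R$11,262,097.80 − R$4,532,800 = R$6,729,297.80.
So DOL = total CM / EBIT = R$11,262,097.80 / R$6,729,297.80 = 1.6736.
Operating income changes by 1.6736 × -12.1% = -20.3%.

-20.3%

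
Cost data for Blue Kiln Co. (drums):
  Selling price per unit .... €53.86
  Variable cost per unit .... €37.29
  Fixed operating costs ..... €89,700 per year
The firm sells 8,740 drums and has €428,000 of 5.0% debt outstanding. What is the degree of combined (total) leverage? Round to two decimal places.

4.29

At 8,740 units, contribution = 8,740 × €16.57 = €144,821.80.
Subtracting fixed costs: EBIT = €144,821.80 − €89,700 = €55,121.80. Interest = €21,400.00, so EBIT − I = €33,721.80.
DCL = contribution ÷ (EBIT − I) = €144,821.80 ÷ €33,721.80 = 4.2946.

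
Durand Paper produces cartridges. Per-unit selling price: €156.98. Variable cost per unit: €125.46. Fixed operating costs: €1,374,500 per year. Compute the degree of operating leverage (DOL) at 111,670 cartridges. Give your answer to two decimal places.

1.64

Total contribution margin = 111,670 × €31.52 = €3,519,838.40.
EBIT = €3,519,838.40 − €1,374,500 = €2,145,338.40.
DOL = contribution ÷ EBIT = €3,519,838.40 ÷ €2,145,338.40 = 1.6407.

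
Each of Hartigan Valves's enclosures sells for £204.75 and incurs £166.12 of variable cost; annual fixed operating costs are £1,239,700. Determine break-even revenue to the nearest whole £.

Contribution margin per unit = £204.75 − £166.12 = £38.63, a CM ratio of £38.63 ÷ £204.75 = 0.1887.
Break-even revenue = fixed costs × price ÷ CM = £1,239,700 × £204.75 ÷ £38.63 = £6,570,763.

£6,570,763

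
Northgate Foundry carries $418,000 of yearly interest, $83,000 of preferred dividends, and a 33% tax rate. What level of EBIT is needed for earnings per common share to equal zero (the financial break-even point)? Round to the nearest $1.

Grossing the preferred dividend up to pre-tax terms: $83,000 / (1 − 0.33) = $123,880.60.
Financial break-even EBIT = interest + D_p ÷ (1 − t) = $418,000 + $123,880.60 = $541,880.60.

$541,881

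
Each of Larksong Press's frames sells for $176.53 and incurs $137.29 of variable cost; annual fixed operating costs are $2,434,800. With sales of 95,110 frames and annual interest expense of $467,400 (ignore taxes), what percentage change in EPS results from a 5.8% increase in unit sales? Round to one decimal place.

+26.1%

At 95,110 units, contribution = 95,110 × $39.24 = $3,732,116.40.
Subtracting fixed costs: EBIT = $3,732,116.40 − $2,434,800 = $1,297,316.40.
Interest = $467,400.00, so EBIT − I = $829,916.40.
Degree of combined leverage = contribution ÷ (EBIT − I) = $3,732,116.40 ÷ $829,916.40 = 4.4970.
EPS therefore changes by 4.4970 × (+5.8%) = +26.1%.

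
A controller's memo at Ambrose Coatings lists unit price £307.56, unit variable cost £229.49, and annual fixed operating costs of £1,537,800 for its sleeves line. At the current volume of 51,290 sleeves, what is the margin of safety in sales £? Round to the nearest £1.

£9,716,526

Unit CM = price − variable cost = £307.56 − £229.49 = £78.07. Break-even units = £1,537,800 ÷ £78.07 = 19,697.71; break-even revenue = 19,697.71 × £307.56 = £6,058,226.82.
Actual sales revenue = 51,290 × £307.56 = £15,774,752.40.
Margin of safety = £15,774,752.40 − £6,058,226.82 = £9,716,526.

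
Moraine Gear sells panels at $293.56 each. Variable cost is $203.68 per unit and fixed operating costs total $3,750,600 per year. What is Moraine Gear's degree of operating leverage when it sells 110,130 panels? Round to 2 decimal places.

At 110,130 units, contribution = 110,130 × $89.88 = $9,898,484.40.
Operating income = contribution − fixed costs = $9,898,484.40 − $3,750,600 = $6,147,884.40.
Degree of operating leverage = $9,898,484.40 / $6,147,884.40 = 1.6101.

1.61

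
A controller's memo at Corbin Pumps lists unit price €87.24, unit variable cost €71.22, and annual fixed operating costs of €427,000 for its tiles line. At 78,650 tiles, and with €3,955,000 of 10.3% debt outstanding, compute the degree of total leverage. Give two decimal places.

2.96

At 78,650 units, contribution = 78,650 × €16.02 = €1,259,973.00.
EBIT = €1,259,973.00 − €427,000 = €832,973.00. Interest = €407,365.00.
DOL = €1,259,973.00 ÷ €832,973.00 = 1.5126; DFL = €832,973.00 ÷ €425,608.00 = 1.9571.
DCL = DOL × DFL = 1.5126 × 1.9571 = 2.9603.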